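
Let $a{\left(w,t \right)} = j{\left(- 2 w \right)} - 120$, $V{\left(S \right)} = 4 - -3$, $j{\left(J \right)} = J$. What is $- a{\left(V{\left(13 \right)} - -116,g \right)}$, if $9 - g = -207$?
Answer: $366$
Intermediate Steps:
$V{\left(S \right)} = 7$ ($V{\left(S \right)} = 4 + 3 = 7$)
$g = 216$ ($g = 9 - -207 = 9 + 207 = 216$)
$a{\left(w,t \right)} = -120 - 2 w$ ($a{\left(w,t \right)} = - 2 w - 120 = -120 - 2 w$)
$- a{\left(V{\left(13 \right)} - -116,g \right)} = - (-120 - 2 \left(7 - -116\right)) = - (-120 - 2 \left(7 + 116\right)) = - (-120 - 246) = \left(-1\right) \left(-366\right) = 366$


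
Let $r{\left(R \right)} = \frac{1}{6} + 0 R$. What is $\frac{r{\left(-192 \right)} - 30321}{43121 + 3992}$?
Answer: $- \frac{181925}{282678} \approx -0.64358$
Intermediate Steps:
$r{\left(R \right)} = \frac{1}{6}$ ($r{\left(R \right)} = \frac{1}{6} + 0 = \frac{1}{6}$)
$\frac{r{\left(-192 \right)} - 30321}{43121 + 3992} = \frac{\frac{1}{6} - 30321}{43121 + 3992} = - \frac{181925}{6 \cdot 47113} = \left(- \frac{181925}{6}\right) \frac{1}{47113} = - \frac{181925}{282678}$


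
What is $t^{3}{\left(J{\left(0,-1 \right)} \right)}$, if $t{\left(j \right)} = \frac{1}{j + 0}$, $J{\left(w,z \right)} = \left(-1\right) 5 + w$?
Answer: $- \frac{1}{125} \approx -0.008$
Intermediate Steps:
$J{\left(w,z \right)} = -5 + w$
$t{\left(j \right)} = \frac{1}{j}$
$t^{3}{\left(J{\left(0,-1 \right)} \right)} = \left(\frac{1}{-5 + 0}\right)^{3} = \left(\frac{1}{-5}\right)^{3} = \left(- \frac{1}{5}\right)^{3} = - \frac{1}{125}$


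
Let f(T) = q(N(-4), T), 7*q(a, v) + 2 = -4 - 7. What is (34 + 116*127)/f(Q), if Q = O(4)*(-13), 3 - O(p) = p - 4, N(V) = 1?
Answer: -103362/13 ≈ -7950.9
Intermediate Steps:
q(a, v) = -13/7 (q(a, v) = -2/7 + (-4 - 7)/7 = -2/7 + (⅐)*(-11) = -2/7 - 11/7 = -13/7)
O(p) = 7 - p (O(p) = 3 - (p - 4) = 3 - (-4 + p) = 3 + (4 - p) = 7 - p)
Q = -39 (Q = (7 - 1*4)*(-13) = (7 - 4)*(-13) = 3*(-13) = -39)
f(T) = -13/7
(34 + 116*127)/f(Q) = (34 + 116*127)/(-13/7) = (34 + 14732)*(-7/13) = 14766*(-7/13) = -103362/13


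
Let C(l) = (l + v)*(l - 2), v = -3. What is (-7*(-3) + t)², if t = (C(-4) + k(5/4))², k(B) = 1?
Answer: 3496900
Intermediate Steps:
C(l) = (-3 + l)*(-2 + l) (C(l) = (l - 3)*(l - 2) = (-3 + l)*(-2 + l))
t = 1849 (t = ((6 + (-4)² - 5*(-4)) + 1)² = ((6 + 16 + 20) + 1)² = (42 + 1)² = 43² = 1849)
(-7*(-3) + t)² = (-7*(-3) + 1849)² = (21 + 1849)² = 1870² = 3496900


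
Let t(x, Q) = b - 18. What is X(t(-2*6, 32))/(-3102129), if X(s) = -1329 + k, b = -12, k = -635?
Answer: 1964/3102129 ≈ 0.00063311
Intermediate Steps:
t(x, Q) = -30 (t(x, Q) = -12 - 18 = -30)
X(s) = -1964 (X(s) = -1329 - 635 = -1964)
X(t(-2*6, 32))/(-3102129) = -1964/(-3102129) = -1964*(-1/3102129) = 1964/3102129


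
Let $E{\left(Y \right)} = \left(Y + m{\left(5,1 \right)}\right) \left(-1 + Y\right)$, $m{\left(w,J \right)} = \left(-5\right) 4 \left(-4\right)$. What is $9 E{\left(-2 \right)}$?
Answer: $-2106$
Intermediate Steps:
$m{\left(w,J \right)} = 80$ ($m{\left(w,J \right)} = \left(-20\right) \left(-4\right) = 80$)
$E{\left(Y \right)} = \left(-1 + Y\right) \left(80 + Y\right)$ ($E{\left(Y \right)} = \left(Y + 80\right) \left(-1 + Y\right) = \left(80 + Y\right) \left(-1 + Y\right) = \left(-1 + Y\right) \left(80 + Y\right)$)
$9 E{\left(-2 \right)} = 9 \left(-80 + \left(-2\right)^{2} + 79 \left(-2\right)\right) = 9 \left(-80 + 4 - 158\right) = 9 \left(-234\right) = -2106$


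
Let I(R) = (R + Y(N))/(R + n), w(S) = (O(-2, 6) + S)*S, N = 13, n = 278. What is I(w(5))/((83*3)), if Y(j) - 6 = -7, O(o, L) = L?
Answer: 2/3071 ≈ 0.00065125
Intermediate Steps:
Y(j) = -1 (Y(j) = 6 - 7 = -1)
w(S) = S*(6 + S) (w(S) = (6 + S)*S = S*(6 + S))
I(R) = (-1 + R)/(278 + R) (I(R) = (R - 1)/(R + 278) = (-1 + R)/(278 + R))
I(w(5))/((83*3)) = ((-1 + 5*(6 + 5))/(278 + 5*(6 + 5)))/((83*3)) = ((-1 + 5*11)/(278 + 5*11))/249 = ((-1 + 55)/(278 + 55))*(1/249) = (54/333)*(1/249) = ((1/333)*54)*(1/249) = (6/37)*(1/249) = 2/3071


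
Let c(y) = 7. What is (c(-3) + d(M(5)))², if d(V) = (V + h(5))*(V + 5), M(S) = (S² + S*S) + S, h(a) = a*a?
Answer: 23107249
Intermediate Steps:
h(a) = a²
M(S) = S + 2*S² (M(S) = (S² + S²) + S = 2*S² + S = S + 2*S²)
d(V) = (5 + V)*(25 + V) (d(V) = (V + 5²)*(V + 5) = (V + 25)*(5 + V) = (25 + V)*(5 + V) = (5 + V)*(25 + V))
(c(-3) + d(M(5)))² = (7 + (125 + (5*(1 + 2*5))² + 30*(5*(1 + 2*5))))² = (7 + (125 + (5*(1 + 10))² + 30*(5*(1 + 10))))² = (7 + (125 + (5*11)² + 30*(5*11)))² = (7 + (125 + 55² + 30*55))² = (7 + (125 + 3025 + 1650))² = (7 + 4800)² = 4807² = 23107249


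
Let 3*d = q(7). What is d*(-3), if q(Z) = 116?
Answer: -116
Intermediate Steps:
d = 116/3 (d = (⅓)*116 = 116/3 ≈ 38.667)
d*(-3) = (116/3)*(-3) = -116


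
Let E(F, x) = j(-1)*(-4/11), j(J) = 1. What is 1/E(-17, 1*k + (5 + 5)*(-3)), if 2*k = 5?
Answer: -11/4 ≈ -2.7500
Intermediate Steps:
k = 5/2 (k = (1/2)*5 = 5/2 ≈ 2.5000)
E(F, x) = -4/11 (E(F, x) = 1*(-4/11) = -4/11)
1/E(-17, 1*k + (5 + 5)*(-3)) = 1/(-4/11) = -11/4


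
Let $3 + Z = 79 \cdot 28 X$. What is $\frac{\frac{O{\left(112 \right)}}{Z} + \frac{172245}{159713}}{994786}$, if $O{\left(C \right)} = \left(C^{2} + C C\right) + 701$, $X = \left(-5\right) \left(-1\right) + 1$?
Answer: $\frac{3202178731}{1054091061205221} \approx 3.0379 \cdot 10^{-6}$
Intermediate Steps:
$X = 6$ ($X = 5 + 1 = 6$)
$Z = 13269$ ($Z = -3 + 79 \cdot 28 \cdot 6 = -3 + 2212 \cdot 6 = -3 + 13272 = 13269$)
$O{\left(C \right)} = 701 + 2 C^{2}$ ($O{\left(C \right)} = \left(C^{2} + C^{2}\right) + 701 = 2 C^{2} + 701 = 701 + 2 C^{2}$)
$\frac{\frac{O{\left(112 \right)}}{Z} + \frac{172245}{159713}}{994786} = \frac{\frac{701 + 2 \cdot 112^{2}}{13269} + \frac{172245}{159713}}{994786} = \left(\left(701 + 2 \cdot 12544\right) \frac{1}{13269} + 172245 \cdot \frac{1}{159713}\right) \frac{1}{994786} = \left(\left(701 + 25088\right) \frac{1}{13269} + \frac{172245}{159713}\right) \frac{1}{994786} = \left(25789 \cdot \frac{1}{13269} + \frac{172245}{159713}\right) \frac{1}{994786} = \left(\frac{25789}{13269} + \frac{172245}{159713}\right) \frac{1}{994786} = \frac{6404357462}{2119231797} \cdot \frac{1}{994786} = \frac{3202178731}{1054091061205221}$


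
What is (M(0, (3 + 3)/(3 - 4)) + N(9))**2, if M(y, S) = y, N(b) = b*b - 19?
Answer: 3844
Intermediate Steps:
N(b) = -19 + b**2 (N(b) = b**2 - 19 = -19 + b**2)
(M(0, (3 + 3)/(3 - 4)) + N(9))**2 = (0 + (-19 + 9**2))**2 = (0 + (-19 + 81))**2 = (0 + 62)**2 = 62**2 = 3844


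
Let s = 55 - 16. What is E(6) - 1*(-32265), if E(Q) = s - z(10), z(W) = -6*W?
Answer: 32364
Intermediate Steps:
s = 39
E(Q) = 99 (E(Q) = 39 - (-6)*10 = 39 - 1*(-60) = 39 + 60 = 99)
E(6) - 1*(-32265) = 99 - 1*(-32265) = 99 + 32265 = 32364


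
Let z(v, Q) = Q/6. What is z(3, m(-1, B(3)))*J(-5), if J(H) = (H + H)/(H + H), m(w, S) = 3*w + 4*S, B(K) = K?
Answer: 3/2 ≈ 1.5000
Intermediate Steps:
z(v, Q) = Q/6 (z(v, Q) = Q*(1/6) = Q/6)
J(H) = 1 (J(H) = (2*H)/((2*H)) = (2*H)*(1/(2*H)) = 1)
z(3, m(-1, B(3)))*J(-5) = ((3*(-1) + 4*3)/6)*1 = ((-3 + 12)/6)*1 = ((1/6)*9)*1 = (3/2)*1 = 3/2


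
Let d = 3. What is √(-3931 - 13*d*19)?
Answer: 8*I*√73 ≈ 68.352*I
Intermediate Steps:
√(-3931 - 13*d*19) = √(-3931 - 13*3*19) = √(-3931 - 39*19) = √(-3931 - 741) = √(-4672) = 8*I*√73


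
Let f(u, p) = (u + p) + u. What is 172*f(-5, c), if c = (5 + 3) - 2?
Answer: -688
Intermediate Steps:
c = 6 (c = 8 - 2 = 6)
f(u, p) = p + 2*u (f(u, p) = (p + u) + u = p + 2*u)
172*f(-5, c) = 172*(6 + 2*(-5)) = 172*(6 - 10) = 172*(-4) = -688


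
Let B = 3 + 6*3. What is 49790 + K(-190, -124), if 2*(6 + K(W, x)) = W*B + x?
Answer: 47727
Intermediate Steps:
B = 21 (B = 3 + 18 = 21)
K(W, x) = -6 + x/2 + 21*W/2 (K(W, x) = -6 + (W*21 + x)/2 = -6 + (21*W + x)/2 = -6 + (x + 21*W)/2 = -6 + (x/2 + 21*W/2) = -6 + x/2 + 21*W/2)
49790 + K(-190, -124) = 49790 + (-6 + (1/2)*(-124) + (21/2)*(-190)) = 49790 + (-6 - 62 - 1995) = 49790 - 2063 = 47727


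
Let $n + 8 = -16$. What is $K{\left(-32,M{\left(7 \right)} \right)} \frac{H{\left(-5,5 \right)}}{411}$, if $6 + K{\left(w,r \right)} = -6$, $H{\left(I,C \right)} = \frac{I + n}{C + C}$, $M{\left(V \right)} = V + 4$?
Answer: $\frac{58}{685} \approx 0.084671$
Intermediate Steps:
$n = -24$ ($n = -8 - 16 = -24$)
$M{\left(V \right)} = 4 + V$
$H{\left(I,C \right)} = \frac{-24 + I}{2 C}$ ($H{\left(I,C \right)} = \frac{I - 24}{C + C} = \frac{-24 + I}{2 C}$)
$K{\left(w,r \right)} = -12$ ($K{\left(w,r \right)} = -6 - 6 = -12$)
$K{\left(-32,M{\left(7 \right)} \right)} \frac{H{\left(-5,5 \right)}}{411} = - 12 \frac{\frac{1}{2} \cdot \frac{1}{5} \left(-24 - 5\right)}{411} = - 12 \cdot \frac{1}{2} \cdot \frac{1}{5} \left(-29\right) \frac{1}{411} = - 12 \left(\left(- \frac{29}{10}\right) \frac{1}{411}\right) = \left(-12\right) \left(- \frac{29}{4110}\right) = \frac{58}{685}$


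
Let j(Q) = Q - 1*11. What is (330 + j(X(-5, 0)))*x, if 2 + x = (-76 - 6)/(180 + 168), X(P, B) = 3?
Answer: -62629/87 ≈ -719.87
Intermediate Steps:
j(Q) = -11 + Q (j(Q) = Q - 11 = -11 + Q)
x = -389/174 (x = -2 + (-76 - 6)/(180 + 168) = -2 - 82/348 = -2 - 82*1/348 = -2 - 41/174 = -389/174 ≈ -2.2356)
(330 + j(X(-5, 0)))*x = (330 + (-11 + 3))*(-389/174) = (330 - 8)*(-389/174) = 322*(-389/174) = -62629/87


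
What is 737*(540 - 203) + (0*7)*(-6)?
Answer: 248369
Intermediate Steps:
737*(540 - 203) + (0*7)*(-6) = 737*337 + 0*(-6) = 248369 + 0 = 248369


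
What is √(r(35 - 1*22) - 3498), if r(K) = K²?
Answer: I*√3329 ≈ 57.698*I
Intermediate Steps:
√(r(35 - 1*22) - 3498) = √((35 - 1*22)² - 3498) = √((35 - 22)² - 3498) = √(13² - 3498) = √(169 - 3498) = √(-3329) = I*√3329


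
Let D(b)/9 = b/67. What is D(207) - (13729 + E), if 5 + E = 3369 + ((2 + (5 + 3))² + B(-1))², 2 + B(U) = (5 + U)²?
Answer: -2014100/67 ≈ -30061.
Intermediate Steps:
B(U) = -2 + (5 + U)²
D(b) = 9*b/67 (D(b) = 9*(b/67) = 9*b/67)
E = 16360 (E = -5 + (3369 + ((2 + (5 + 3))² + (-2 + (5 - 1)²))²) = -5 + (3369 + ((2 + 8)² + (-2 + 4²))²) = -5 + (3369 + (10² + (-2 + 16))²) = -5 + (3369 + (100 + 14)²) = -5 + (3369 + 114²) = -5 + (3369 + 12996) = -5 + 16365 = 16360)
D(207) - (13729 + E) = (9/67)*207 - (13729 + 16360) = 1863/67 - 1*30089 = 1863/67 - 30089 = -2014100/67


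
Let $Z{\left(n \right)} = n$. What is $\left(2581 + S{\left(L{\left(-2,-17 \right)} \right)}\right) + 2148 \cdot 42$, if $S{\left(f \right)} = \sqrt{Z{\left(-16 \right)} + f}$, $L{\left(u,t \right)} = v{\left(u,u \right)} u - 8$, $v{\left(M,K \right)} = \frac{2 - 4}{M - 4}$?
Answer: $92797 + \frac{i \sqrt{222}}{3} \approx 92797.0 + 4.9666 i$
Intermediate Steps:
$v{\left(M,K \right)} = - \frac{2}{-4 + M}$
$L{\left(u,t \right)} = -8 - \frac{2 u}{-4 + u}$ ($L{\left(u,t \right)} = - \frac{2}{-4 + u} u - 8 = - \frac{2 u}{-4 + u} - 8 = -8 - \frac{2 u}{-4 + u}$)
$S{\left(f \right)} = \sqrt{-16 + f}$
$\left(2581 + S{\left(L{\left(-2,-17 \right)} \right)}\right) + 2148 \cdot 42 = \left(2581 + \sqrt{-16 + \frac{2 \left(16 - -10\right)}{-4 - 2}}\right) + 2148 \cdot 42 = \left(2581 + \sqrt{-16 + \frac{2 \left(16 + 10\right)}{-6}}\right) + 90216 = \left(2581 + \sqrt{-16 + 2 \left(- \frac{1}{6}\right) 26}\right) + 90216 = \left(2581 + \sqrt{-16 - \frac{26}{3}}\right) + 90216 = \left(2581 + \sqrt{- \frac{74}{3}}\right) + 90216 = \left(2581 + \frac{i \sqrt{222}}{3}\right) + 90216 = 92797 + \frac{i \sqrt{222}}{3}$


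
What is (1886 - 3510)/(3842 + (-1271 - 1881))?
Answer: -812/345 ≈ -2.3536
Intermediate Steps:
(1886 - 3510)/(3842 + (-1271 - 1881)) = -1624/(3842 - 3152) = -1624/690 = -1624*1/690 = -812/345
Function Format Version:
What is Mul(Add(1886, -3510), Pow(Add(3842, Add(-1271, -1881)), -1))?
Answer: Rational(-812, 345) ≈ -2.3536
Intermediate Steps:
Mul(Add(1886, -3510), Pow(Add(3842, Add(-1271, -1881)), -1)) = Mul(-1624, Pow(Add(3842, -3152), -1)) = Mul(-1624, Pow(690, -1)) = Mul(-1624, Rational(1, 690)) = Rational(-812, 345)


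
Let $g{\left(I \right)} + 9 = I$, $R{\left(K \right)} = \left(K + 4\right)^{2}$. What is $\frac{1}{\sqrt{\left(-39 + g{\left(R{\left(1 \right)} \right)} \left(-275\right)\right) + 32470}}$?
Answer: $\frac{\sqrt{28031}}{28031} \approx 0.0059728$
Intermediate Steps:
$R{\left(K \right)} = \left(4 + K\right)^{2}$
$g{\left(I \right)} = -9 + I$
$\frac{1}{\sqrt{\left(-39 + g{\left(R{\left(1 \right)} \right)} \left(-275\right)\right) + 32470}} = \frac{1}{\sqrt{\left(-39 + \left(-9 + \left(4 + 1\right)^{2}\right) \left(-275\right)\right) + 32470}} = \frac{1}{\sqrt{\left(-39 + \left(-9 + 5^{2}\right) \left(-275\right)\right) + 32470}} = \frac{1}{\sqrt{\left(-39 + \left(-9 + 25\right) \left(-275\right)\right) + 32470}} = \frac{1}{\sqrt{\left(-39 + 16 \left(-275\right)\right) + 32470}} = \frac{1}{\sqrt{\left(-39 - 4400\right) + 32470}} = \frac{1}{\sqrt{-4439 + 32470}} = \frac{1}{\sqrt{28031}} = \frac{\sqrt{28031}}{28031}$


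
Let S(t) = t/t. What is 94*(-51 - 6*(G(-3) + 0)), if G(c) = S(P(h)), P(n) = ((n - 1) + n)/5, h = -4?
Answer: -5358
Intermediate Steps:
P(n) = -1/5 + 2*n/5 (P(n) = ((-1 + n) + n)*(1/5) = (-1 + 2*n)*(1/5) = -1/5 + 2*n/5)
S(t) = 1
G(c) = 1
94*(-51 - 6*(G(-3) + 0)) = 94*(-51 - 6*(1 + 0)) = 94*(-51 - 6*1) = 94*(-51 - 6) = 94*(-57) = -5358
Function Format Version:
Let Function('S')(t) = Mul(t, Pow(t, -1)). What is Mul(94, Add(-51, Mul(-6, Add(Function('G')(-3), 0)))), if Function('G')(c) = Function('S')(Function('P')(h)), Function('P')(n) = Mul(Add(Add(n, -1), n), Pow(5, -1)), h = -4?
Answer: -5358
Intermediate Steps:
Function('P')(n) = Add(Rational(-1, 5), Mul(Rational(2, 5), n)) (Function('P')(n) = Mul(Add(Add(-1, n), n), Rational(1, 5)) = Mul(Add(-1, Mul(2, n)), Rational(1, 5)) = Add(Rational(-1, 5), Mul(Rational(2, 5), n)))
Function('S')(t) = 1
Function('G')(c) = 1
Mul(94, Add(-51, Mul(-6, Add(Function('G')(-3), 0)))) = Mul(94, Add(-51, Mul(-6, Add(1, 0)))) = Mul(94, Add(-51, Mul(-6, 1))) = Mul(94, Add(-51, -6)) = Mul(94, -57) = -5358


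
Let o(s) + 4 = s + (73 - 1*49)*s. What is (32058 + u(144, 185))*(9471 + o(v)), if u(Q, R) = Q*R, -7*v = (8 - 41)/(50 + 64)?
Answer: 73915368453/133 ≈ 5.5575e+8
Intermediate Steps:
v = 11/266 (v = -(8 - 41)/(7*(50 + 64)) = -(-33)/(7*114) = -⅐*(-11/38) = 11/266 ≈ 0.041353)
o(s) = -4 + 25*s (o(s) = -4 + (s + (73 - 1*49)*s) = -4 + (s + (73 - 49)*s) = -4 + (s + 24*s) = -4 + 25*s)
(32058 + u(144, 185))*(9471 + o(v)) = (32058 + 144*185)*(9471 + (-4 + 25*(11/266))) = (32058 + 26640)*(9471 + (-4 + 275/266)) = 58698*(9471 - 789/266) = 58698*(2518497/266) = 73915368453/133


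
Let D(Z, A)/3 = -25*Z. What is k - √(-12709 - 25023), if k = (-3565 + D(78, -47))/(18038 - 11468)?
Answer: -1883/1314 - 2*I*√9433 ≈ -1.433 - 194.25*I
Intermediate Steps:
D(Z, A) = -75*Z (D(Z, A) = 3*(-25*Z) = -75*Z)
k = -1883/1314 (k = (-3565 - 75*78)/(18038 - 11468) = (-3565 - 5850)/6570 = -9415*1/6570 = -1883/1314 ≈ -1.4330)
k - √(-12709 - 25023) = -1883/1314 - √(-12709 - 25023) = -1883/1314 - √(-37732) = -1883/1314 - 2*I*√9433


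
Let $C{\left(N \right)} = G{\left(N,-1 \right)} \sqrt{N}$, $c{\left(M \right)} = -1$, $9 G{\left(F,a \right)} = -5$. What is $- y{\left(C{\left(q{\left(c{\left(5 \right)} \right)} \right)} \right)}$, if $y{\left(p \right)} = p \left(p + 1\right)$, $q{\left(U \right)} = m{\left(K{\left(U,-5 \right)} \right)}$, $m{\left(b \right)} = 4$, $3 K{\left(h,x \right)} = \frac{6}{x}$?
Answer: $- \frac{10}{81} \approx -0.12346$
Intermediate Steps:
$G{\left(F,a \right)} = - \frac{5}{9}$ ($G{\left(F,a \right)} = \frac{1}{9} \left(-5\right) = - \frac{5}{9}$)
$K{\left(h,x \right)} = \frac{2}{x}$ ($K{\left(h,x \right)} = \frac{6 \frac{1}{x}}{3} = \frac{2}{x}$)
$q{\left(U \right)} = 4$
$C{\left(N \right)} = - \frac{5 \sqrt{N}}{9}$
$y{\left(p \right)} = p \left(1 + p\right)$
$- y{\left(C{\left(q{\left(c{\left(5 \right)} \right)} \right)} \right)} = - - \frac{5 \sqrt{4}}{9} \left(1 - \frac{5 \sqrt{4}}{9}\right) = - \left(- \frac{5}{9}\right) 2 \left(1 - \frac{10}{9}\right) = - \frac{\left(-10\right) \left(1 - \frac{10}{9}\right)}{9} = - \frac{\left(-10\right) \left(-1\right)}{9 \cdot 9} = \left(-1\right) \frac{10}{81} = - \frac{10}{81}$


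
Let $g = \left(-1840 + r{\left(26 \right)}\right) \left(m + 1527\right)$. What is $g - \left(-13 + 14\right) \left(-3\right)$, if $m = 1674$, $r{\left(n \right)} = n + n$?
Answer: $-5723385$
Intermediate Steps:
$r{\left(n \right)} = 2 n$
$g = -5723388$ ($g = \left(-1840 + 2 \cdot 26\right) \left(1674 + 1527\right) = \left(-1840 + 52\right) 3201 = \left(-1788\right) 3201 = -5723388$)
$g - \left(-13 + 14\right) \left(-3\right) = -5723388 - \left(-13 + 14\right) \left(-3\right) = -5723388 - 1 \left(-3\right) = -5723388 - -3 = -5723388 + 3 = -5723385$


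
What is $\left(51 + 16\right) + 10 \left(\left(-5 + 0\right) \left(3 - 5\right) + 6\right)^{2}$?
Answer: $2627$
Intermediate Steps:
$\left(51 + 16\right) + 10 \left(\left(-5 + 0\right) \left(3 - 5\right) + 6\right)^{2} = 67 + 10 \left(\left(-5\right) \left(-2\right) + 6\right)^{2} = 67 + 10 \left(10 + 6\right)^{2} = 67 + 10 \cdot 16^{2} = 67 + 10 \cdot 256 = 67 + 2560 = 2627$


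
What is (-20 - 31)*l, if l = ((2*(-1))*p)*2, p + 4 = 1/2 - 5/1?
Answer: -1734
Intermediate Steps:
p = -17/2 (p = -4 + (1/2 - 5/1) = -4 + (1*(1/2) - 5*1) = -4 + (1/2 - 5) = -4 - 9/2 = -17/2 ≈ -8.5000)
l = 34 (l = ((2*(-1))*(-17/2))*2 = -2*(-17/2)*2 = 17*2 = 34)
(-20 - 31)*l = (-20 - 31)*34 = -51*34 = -1734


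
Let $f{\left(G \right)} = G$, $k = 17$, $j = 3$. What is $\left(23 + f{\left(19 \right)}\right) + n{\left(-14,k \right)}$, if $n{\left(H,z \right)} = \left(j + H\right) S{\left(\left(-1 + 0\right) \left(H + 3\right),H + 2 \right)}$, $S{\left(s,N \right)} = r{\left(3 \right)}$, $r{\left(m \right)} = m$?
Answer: $9$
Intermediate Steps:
$S{\left(s,N \right)} = 3$
$n{\left(H,z \right)} = 9 + 3 H$ ($n{\left(H,z \right)} = \left(3 + H\right) 3 = 9 + 3 H$)
$\left(23 + f{\left(19 \right)}\right) + n{\left(-14,k \right)} = \left(23 + 19\right) + \left(9 + 3 \left(-14\right)\right) = 42 + \left(9 - 42\right) = 42 - 33 = 9$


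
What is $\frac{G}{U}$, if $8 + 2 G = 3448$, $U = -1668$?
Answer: $- \frac{430}{417} \approx -1.0312$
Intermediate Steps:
$G = 1720$ ($G = -4 + \frac{1}{2} \cdot 3448 = -4 + 1724 = 1720$)
$\frac{G}{U} = \frac{1720}{-1668} = 1720 \left(- \frac{1}{1668}\right) = - \frac{430}{417}$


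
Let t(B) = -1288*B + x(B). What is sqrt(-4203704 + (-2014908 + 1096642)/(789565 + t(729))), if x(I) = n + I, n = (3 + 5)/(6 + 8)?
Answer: 3*I*sqrt(126444021972048097)/520301 ≈ 2050.3*I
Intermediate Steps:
n = 4/7 (n = 8/14 = 8*(1/14) = 4/7 ≈ 0.57143)
x(I) = 4/7 + I
t(B) = 4/7 - 1287*B (t(B) = -1288*B + (4/7 + B) = 4/7 - 1287*B)
sqrt(-4203704 + (-2014908 + 1096642)/(789565 + t(729))) = sqrt(-4203704 + (-2014908 + 1096642)/(789565 + (4/7 - 1287*729))) = sqrt(-4203704 - 918266/(789565 + (4/7 - 938223))) = sqrt(-4203704 - 918266/(789565 - 6567557/7)) = sqrt(-4203704 - 918266/(-1040602/7)) = sqrt(-4203704 - 918266*(-7/1040602)) = sqrt(-4203704 + 3213931/520301) = sqrt(-2187188180973/520301) = 3*I*sqrt(126444021972048097)/520301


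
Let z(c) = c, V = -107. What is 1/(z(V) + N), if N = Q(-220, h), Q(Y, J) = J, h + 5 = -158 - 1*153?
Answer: -1/423 ≈ -0.0023641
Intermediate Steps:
h = -316 (h = -5 + (-158 - 1*153) = -5 + (-158 - 153) = -5 - 311 = -316)
N = -316
1/(z(V) + N) = 1/(-107 - 316) = 1/(-423) = -1/423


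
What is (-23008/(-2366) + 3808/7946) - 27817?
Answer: -130693583379/4700059 ≈ -27807.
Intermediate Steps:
(-23008/(-2366) + 3808/7946) - 27817 = (-23008*(-1/2366) + 3808*(1/7946)) - 27817 = (11504/1183 + 1904/3973) - 27817 = 47957824/4700059 - 27817 = -130693583379/4700059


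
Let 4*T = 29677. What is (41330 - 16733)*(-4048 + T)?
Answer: 331690545/4 ≈ 8.2923e+7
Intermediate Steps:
T = 29677/4 (T = (¼)*29677 = 29677/4 ≈ 7419.3)
(41330 - 16733)*(-4048 + T) = (41330 - 16733)*(-4048 + 29677/4) = 24597*(13485/4) = 331690545/4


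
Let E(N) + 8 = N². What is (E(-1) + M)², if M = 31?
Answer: 576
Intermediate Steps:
E(N) = -8 + N²
(E(-1) + M)² = ((-8 + (-1)²) + 31)² = ((-8 + 1) + 31)² = (-7 + 31)² = 24² = 576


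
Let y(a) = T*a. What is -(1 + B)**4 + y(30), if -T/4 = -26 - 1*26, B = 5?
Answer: 4944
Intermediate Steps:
T = 208 (T = -4*(-26 - 1*26) = -4*(-26 - 26) = -4*(-52) = 208)
y(a) = 208*a
-(1 + B)**4 + y(30) = -(1 + 5)**4 + 208*30 = -1*6**4 + 6240 = -1*1296 + 6240 = -1296 + 6240 = 4944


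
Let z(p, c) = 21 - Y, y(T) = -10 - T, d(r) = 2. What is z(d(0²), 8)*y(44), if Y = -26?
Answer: -2538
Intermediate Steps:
z(p, c) = 47 (z(p, c) = 21 - 1*(-26) = 21 + 26 = 47)
z(d(0²), 8)*y(44) = 47*(-10 - 1*44) = 47*(-10 - 44) = 47*(-54) = -2538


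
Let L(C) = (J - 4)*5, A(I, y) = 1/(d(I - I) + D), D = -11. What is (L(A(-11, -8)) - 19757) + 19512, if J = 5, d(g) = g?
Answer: -240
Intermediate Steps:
A(I, y) = -1/11 (A(I, y) = 1/((I - I) - 11) = 1/(0 - 11) = 1/(-11) = -1/11)
L(C) = 5 (L(C) = (5 - 4)*5 = 1*5 = 5)
(L(A(-11, -8)) - 19757) + 19512 = (5 - 19757) + 19512 = -19752 + 19512 = -240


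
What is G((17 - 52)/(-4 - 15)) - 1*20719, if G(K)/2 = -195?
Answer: -21109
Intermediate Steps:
G(K) = -390 (G(K) = 2*(-195) = -390)
G((17 - 52)/(-4 - 15)) - 1*20719 = -390 - 1*20719 = -390 - 20719 = -21109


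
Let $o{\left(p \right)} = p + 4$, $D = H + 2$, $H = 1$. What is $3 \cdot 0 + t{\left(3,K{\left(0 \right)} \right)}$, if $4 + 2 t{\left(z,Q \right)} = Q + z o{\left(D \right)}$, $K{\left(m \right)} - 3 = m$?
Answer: $10$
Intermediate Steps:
$D = 3$ ($D = 1 + 2 = 3$)
$o{\left(p \right)} = 4 + p$
$K{\left(m \right)} = 3 + m$
$t{\left(z,Q \right)} = -2 + \frac{Q}{2} + \frac{7 z}{2}$ ($t{\left(z,Q \right)} = -2 + \frac{Q + z \left(4 + 3\right)}{2} = -2 + \frac{Q + z 7}{2} = -2 + \frac{Q + 7 z}{2} = -2 + \left(\frac{Q}{2} + \frac{7 z}{2}\right) = -2 + \frac{Q}{2} + \frac{7 z}{2}$)
$3 \cdot 0 + t{\left(3,K{\left(0 \right)} \right)} = 3 \cdot 0 + \left(-2 + \frac{3 + 0}{2} + \frac{7}{2} \cdot 3\right) = 0 + \left(-2 + \frac{1}{2} \cdot 3 + \frac{21}{2}\right) = 0 + \left(-2 + \frac{3}{2} + \frac{21}{2}\right) = 0 + 10 = 10$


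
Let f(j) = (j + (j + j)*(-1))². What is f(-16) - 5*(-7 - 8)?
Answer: 331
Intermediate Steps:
f(j) = j² (f(j) = (j + (2*j)*(-1))² = (j - 2*j)² = (-j)² = j²)
f(-16) - 5*(-7 - 8) = (-16)² - 5*(-7 - 8) = 256 - 5*(-15) = 256 + 75 = 331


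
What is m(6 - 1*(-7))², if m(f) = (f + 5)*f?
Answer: 54756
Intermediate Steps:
m(f) = f*(5 + f) (m(f) = (5 + f)*f = f*(5 + f))
m(6 - 1*(-7))² = ((6 - 1*(-7))*(5 + (6 - 1*(-7))))² = ((6 + 7)*(5 + (6 + 7)))² = (13*(5 + 13))² = (13*18)² = 234² = 54756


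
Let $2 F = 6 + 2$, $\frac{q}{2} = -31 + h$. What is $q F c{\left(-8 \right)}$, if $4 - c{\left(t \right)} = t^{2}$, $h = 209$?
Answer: $-85440$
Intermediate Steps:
$c{\left(t \right)} = 4 - t^{2}$
$q = 356$ ($q = 2 \left(-31 + 209\right) = 2 \cdot 178 = 356$)
$F = 4$ ($F = \frac{6 + 2}{2} = \frac{1}{2} \cdot 8 = 4$)
$q F c{\left(-8 \right)} = 356 \cdot 4 \left(4 - \left(-8\right)^{2}\right) = 356 \cdot 4 \left(4 - 64\right) = 356 \cdot 4 \left(-60\right) = 356 \left(-240\right) = -85440$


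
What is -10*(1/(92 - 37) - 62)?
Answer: 6818/11 ≈ 619.82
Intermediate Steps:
-10*(1/(92 - 37) - 62) = -10*(1/55 - 62) = -10*(-3409/55) = 6818/11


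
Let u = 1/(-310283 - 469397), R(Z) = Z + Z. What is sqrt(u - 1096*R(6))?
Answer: I*sqrt(499694541821530)/194920 ≈ 114.68*I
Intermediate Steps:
R(Z) = 2*Z
u = -1/779680 (u = 1/(-779680) = -1/779680 ≈ -1.2826e-6)
sqrt(u - 1096*R(6)) = sqrt(-1/779680 - 2192*6) = sqrt(-1/779680 - 1096*12) = sqrt(-1/779680 - 13152) = sqrt(-10254351361/779680) = I*sqrt(499694541821530)/194920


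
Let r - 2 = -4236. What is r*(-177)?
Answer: 749418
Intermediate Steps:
r = -4234 (r = 2 - 4236 = -4234)
r*(-177) = -4234*(-177) = 749418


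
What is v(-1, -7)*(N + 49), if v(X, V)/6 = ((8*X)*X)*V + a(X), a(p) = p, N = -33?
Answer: -5472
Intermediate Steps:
v(X, V) = 6*X + 48*V*X² (v(X, V) = 6*(((8*X)*X)*V + X) = 6*((8*X²)*V + X) = 6*(8*V*X² + X) = 6*(X + 8*V*X²) = 6*X + 48*V*X²)
v(-1, -7)*(N + 49) = (6*(-1)*(1 + 8*(-7)*(-1)))*(-33 + 49) = (6*(-1)*(1 + 56))*16 = (6*(-1)*57)*16 = -342*16 = -5472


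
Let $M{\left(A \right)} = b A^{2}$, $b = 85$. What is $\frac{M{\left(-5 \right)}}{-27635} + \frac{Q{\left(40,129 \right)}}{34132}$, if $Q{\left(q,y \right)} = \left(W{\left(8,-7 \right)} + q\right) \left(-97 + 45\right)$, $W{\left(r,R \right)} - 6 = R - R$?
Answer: $- \frac{301377}{2050517} \approx -0.14698$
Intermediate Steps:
$W{\left(r,R \right)} = 6$ ($W{\left(r,R \right)} = 6 + \left(R - R\right) = 6 + 0 = 6$)
$Q{\left(q,y \right)} = -312 - 52 q$ ($Q{\left(q,y \right)} = \left(6 + q\right) \left(-97 + 45\right) = \left(6 + q\right) \left(-52\right) = -312 - 52 q$)
$M{\left(A \right)} = 85 A^{2}$
$\frac{M{\left(-5 \right)}}{-27635} + \frac{Q{\left(40,129 \right)}}{34132} = \frac{85 \left(-5\right)^{2}}{-27635} + \frac{-312 - 2080}{34132} = 85 \cdot 25 \left(- \frac{1}{27635}\right) + \left(-312 - 2080\right) \frac{1}{34132} = 2125 \left(- \frac{1}{27635}\right) - \frac{26}{371} = - \frac{425}{5527} - \frac{26}{371} = - \frac{301377}{2050517}$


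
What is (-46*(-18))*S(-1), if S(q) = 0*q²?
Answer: 0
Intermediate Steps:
S(q) = 0
(-46*(-18))*S(-1) = -46*(-18)*0 = 828*0 = 0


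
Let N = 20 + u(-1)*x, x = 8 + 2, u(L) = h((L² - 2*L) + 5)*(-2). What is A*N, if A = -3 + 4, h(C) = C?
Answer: -140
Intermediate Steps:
u(L) = -10 - 2*L² + 4*L (u(L) = ((L² - 2*L) + 5)*(-2) = (5 + L² - 2*L)*(-2) = -10 - 2*L² + 4*L)
A = 1
x = 10
N = -140 (N = 20 + (-10 - 2*(-1)² + 4*(-1))*10 = 20 + (-10 - 2*1 - 4)*10 = 20 + (-10 - 2 - 4)*10 = 20 - 16*10 = 20 - 160 = -140)
A*N = 1*(-140) = -140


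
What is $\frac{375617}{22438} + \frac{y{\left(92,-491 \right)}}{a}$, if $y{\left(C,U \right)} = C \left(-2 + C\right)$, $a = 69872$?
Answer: $\frac{825965552}{48993373} \approx 16.859$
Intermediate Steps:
$\frac{375617}{22438} + \frac{y{\left(92,-491 \right)}}{a} = \frac{375617}{22438} + \frac{92 \left(-2 + 92\right)}{69872} = 375617 \cdot \frac{1}{22438} + 92 \cdot 90 \cdot \frac{1}{69872} = \frac{375617}{22438} + 8280 \cdot \frac{1}{69872} = \frac{375617}{22438} + \frac{1035}{8734} = \frac{825965552}{48993373}$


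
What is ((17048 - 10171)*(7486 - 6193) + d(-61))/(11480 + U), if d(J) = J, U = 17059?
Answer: 8891900/28539 ≈ 311.57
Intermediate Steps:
((17048 - 10171)*(7486 - 6193) + d(-61))/(11480 + U) = ((17048 - 10171)*(7486 - 6193) - 61)/(11480 + 17059) = (6877*1293 - 61)/28539 = (8891961 - 61)*(1/28539) = 8891900*(1/28539) = 8891900/28539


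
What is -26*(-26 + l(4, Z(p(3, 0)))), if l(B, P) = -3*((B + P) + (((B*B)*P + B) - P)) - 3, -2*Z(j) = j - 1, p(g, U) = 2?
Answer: 754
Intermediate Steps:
Z(j) = ½ - j/2 (Z(j) = -(j - 1)/2 = -(-1 + j)/2 = ½ - j/2)
l(B, P) = -3 - 6*B - 3*P*B² (l(B, P) = -3*((B + P) + ((B²*P + B) - P)) - 3 = -3*((B + P) + ((P*B² + B) - P)) - 3 = -3*((B + P) + ((B + P*B²) - P)) - 3 = -3*((B + P) + (B - P + P*B²)) - 3 = -3*(2*B + P*B²) - 3 = (-6*B - 3*P*B²) - 3 = -3 - 6*B - 3*P*B²)
-26*(-26 + l(4, Z(p(3, 0)))) = -26*(-26 + (-3 - 6*4 - 3*(½ - ½*2)*4²)) = -26*(-26 + (-3 - 24 - 3*(½ - 1)*16)) = -26*(-26 + (-3 - 24 - 3*(-½)*16)) = -26*(-26 + (-3 - 24 + 24)) = -26*(-26 - 3) = -26*(-29) = 754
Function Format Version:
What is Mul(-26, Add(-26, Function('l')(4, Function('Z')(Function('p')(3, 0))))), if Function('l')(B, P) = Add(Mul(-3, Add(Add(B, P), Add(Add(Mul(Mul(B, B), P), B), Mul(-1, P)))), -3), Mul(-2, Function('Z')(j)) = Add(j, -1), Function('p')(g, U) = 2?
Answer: 754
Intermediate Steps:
Function('Z')(j) = Add(Rational(1, 2), Mul(Rational(-1, 2), j)) (Function('Z')(j) = Mul(Rational(-1, 2), Add(j, -1)) = Mul(Rational(-1, 2), Add(-1, j)) = Add(Rational(1, 2), Mul(Rational(-1, 2), j)))
Function('l')(B, P) = Add(-3, Mul(-6, B), Mul(-3, P, Pow(B, 2))) (Function('l')(B, P) = Add(Mul(-3, Add(Add(B, P), Add(Add(Mul(Pow(B, 2), P), B), Mul(-1, P)))), -3) = Add(Mul(-3, Add(Add(B, P), Add(Add(Mul(P, Pow(B, 2)), B), Mul(-1, P)))), -3) = Add(Mul(-3, Add(Add(B, P), Add(Add(B, Mul(P, Pow(B, 2))), Mul(-1, P)))), -3) = Add(Mul(-3, Add(Add(B, P), Add(B, Mul(-1, P), Mul(P, Pow(B, 2))))), -3) = Add(Mul(-3, Add(Mul(2, B), Mul(P, Pow(B, 2)))), -3) = Add(Add(Mul(-6, B), Mul(-3, P, Pow(B, 2))), -3) = Add(-3, Mul(-6, B), Mul(-3, P, Pow(B, 2))))
Mul(-26, Add(-26, Function('l')(4, Function('Z')(Function('p')(3, 0))))) = Mul(-26, Add(-26, Add(-3, Mul(-6, 4), Mul(-3, Add(Rational(1, 2), Mul(Rational(-1, 2), 2)), Pow(4, 2))))) = Mul(-26, Add(-26, Add(-3, -24, Mul(-3, Add(Rational(1, 2), -1), 16)))) = Mul(-26, Add(-26, Add(-3, -24, Mul(-3, Rational(-1, 2), 16)))) = Mul(-26, Add(-26, Add(-3, -24, 24))) = Mul(-26, Add(-26, -3)) = Mul(-26, -29) = 754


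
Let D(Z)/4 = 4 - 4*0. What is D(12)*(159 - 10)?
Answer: 2384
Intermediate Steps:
D(Z) = 16 (D(Z) = 4*(4 - 4*0) = 4*(4 + 0) = 4*4 = 16)
D(12)*(159 - 10) = 16*(159 - 10) = 16*149 = 2384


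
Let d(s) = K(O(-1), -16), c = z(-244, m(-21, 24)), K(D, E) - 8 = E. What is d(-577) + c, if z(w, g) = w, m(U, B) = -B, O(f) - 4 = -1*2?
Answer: -252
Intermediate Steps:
O(f) = 2 (O(f) = 4 - 1*2 = 4 - 2 = 2)
K(D, E) = 8 + E
c = -244
d(s) = -8 (d(s) = 8 - 16 = -8)
d(-577) + c = -8 - 244 = -252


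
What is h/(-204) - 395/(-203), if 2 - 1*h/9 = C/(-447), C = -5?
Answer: 3821673/2056796 ≈ 1.8581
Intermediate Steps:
h = 2667/149 (h = 18 - (-45)/(-447) = 18 - (-45)*(-1)/447 = 18 - 9*5/447 = 18 - 15/149 = 2667/149 ≈ 17.899)
h/(-204) - 395/(-203) = (2667/149)/(-204) - 395/(-203) = (2667/149)*(-1/204) - 395*(-1/203) = -889/10132 + 395/203 = 3821673/2056796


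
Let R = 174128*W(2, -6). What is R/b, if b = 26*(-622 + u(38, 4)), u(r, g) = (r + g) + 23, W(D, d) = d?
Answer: 522384/7241 ≈ 72.143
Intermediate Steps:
u(r, g) = 23 + g + r (u(r, g) = (g + r) + 23 = 23 + g + r)
R = -1044768 (R = 174128*(-6) = -1044768)
b = -14482 (b = 26*(-622 + (23 + 4 + 38)) = 26*(-622 + 65) = 26*(-557) = -14482)
R/b = -1044768/(-14482) = -1044768*(-1/14482) = 522384/7241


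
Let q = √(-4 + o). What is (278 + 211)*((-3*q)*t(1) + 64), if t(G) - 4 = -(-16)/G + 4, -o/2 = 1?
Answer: 31296 - 35208*I*√6 ≈ 31296.0 - 86242.0*I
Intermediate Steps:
o = -2 (o = -2*1 = -2)
q = I*√6 (q = √(-4 - 2) = √(-6) = I*√6 ≈ 2.4495*I)
t(G) = 8 + 16/G (t(G) = 4 + (-(-16)/G + 4) = 4 + (16/G + 4) = 4 + (4 + 16/G) = 8 + 16/G)
(278 + 211)*((-3*q)*t(1) + 64) = (278 + 211)*((-3*I*√6)*(8 + 16/1) + 64) = 489*((-3*I*√6)*(8 + 16*1) + 64) = 489*((-3*I*√6)*(8 + 16) + 64) = 489*(-3*I*√6*24 + 64) = 489*(-72*I*√6 + 64) = 489*(64 - 72*I*√6) = 31296 - 35208*I*√6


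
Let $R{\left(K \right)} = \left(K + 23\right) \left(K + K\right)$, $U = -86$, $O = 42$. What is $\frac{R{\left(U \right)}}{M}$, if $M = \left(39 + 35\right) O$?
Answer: $\frac{129}{37} \approx 3.4865$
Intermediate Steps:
$M = 3108$ ($M = \left(39 + 35\right) 42 = 74 \cdot 42 = 3108$)
$R{\left(K \right)} = 2 K \left(23 + K\right)$ ($R{\left(K \right)} = \left(23 + K\right) 2 K = 2 K \left(23 + K\right)$)
$\frac{R{\left(U \right)}}{M} = \frac{2 \left(-86\right) \left(23 - 86\right)}{3108} = 2 \left(-86\right) \left(-63\right) \frac{1}{3108} = 10836 \cdot \frac{1}{3108} = \frac{129}{37}$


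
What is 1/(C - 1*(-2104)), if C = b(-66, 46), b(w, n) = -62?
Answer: 1/2042 ≈ 0.00048972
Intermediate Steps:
C = -62
1/(C - 1*(-2104)) = 1/(-62 - 1*(-2104)) = 1/(-62 + 2104) = 1/2042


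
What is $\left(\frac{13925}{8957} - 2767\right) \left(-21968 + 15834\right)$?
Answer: $\frac{151939756596}{8957} \approx 1.6963 \cdot 10^{7}$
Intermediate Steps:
$\left(\frac{13925}{8957} - 2767\right) \left(-21968 + 15834\right) = \left(13925 \cdot \frac{1}{8957} - 2767\right) \left(-6134\right) = \left(\frac{13925}{8957} - 2767\right) \left(-6134\right) = \left(- \frac{24770094}{8957}\right) \left(-6134\right) = \frac{151939756596}{8957}$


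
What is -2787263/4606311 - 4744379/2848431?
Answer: -9931137170074/4373586349347 ≈ -2.2707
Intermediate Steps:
-2787263/4606311 - 4744379/2848431 = -9931137170074/4373586349347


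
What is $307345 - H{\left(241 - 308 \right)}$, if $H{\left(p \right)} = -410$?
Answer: $307755$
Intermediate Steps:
$307345 - H{\left(241 - 308 \right)} = 307345 - -410 = 307345 + 410 = 307755$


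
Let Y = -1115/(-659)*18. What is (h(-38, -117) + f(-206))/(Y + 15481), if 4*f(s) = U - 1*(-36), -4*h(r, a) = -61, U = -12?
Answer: 3295/2405188 ≈ 0.0013700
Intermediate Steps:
h(r, a) = 61/4 (h(r, a) = -¼*(-61) = 61/4)
f(s) = 6 (f(s) = (-12 - 1*(-36))/4 = (-12 + 36)/4 = (¼)*24 = 6)
Y = 20070/659 (Y = -1115*(-1/659)*18 = (1115/659)*18 = 20070/659 ≈ 30.455)
(h(-38, -117) + f(-206))/(Y + 15481) = (61/4 + 6)/(20070/659 + 15481) = 85/(4*(10222049/659)) = (85/4)*(659/10222049) = 3295/2405188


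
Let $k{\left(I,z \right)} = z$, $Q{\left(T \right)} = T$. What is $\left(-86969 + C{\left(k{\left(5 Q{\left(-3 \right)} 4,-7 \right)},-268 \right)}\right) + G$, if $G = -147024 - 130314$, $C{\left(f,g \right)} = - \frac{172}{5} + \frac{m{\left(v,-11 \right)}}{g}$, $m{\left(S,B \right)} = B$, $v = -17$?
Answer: $- \frac{488217421}{1340} \approx -3.6434 \cdot 10^{5}$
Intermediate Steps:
$C{\left(f,g \right)} = - \frac{172}{5} - \frac{11}{g}$
$G = -277338$
$\left(-86969 + C{\left(k{\left(5 Q{\left(-3 \right)} 4,-7 \right)},-268 \right)}\right) + G = \left(-86969 - \left(\frac{172}{5} + \frac{11}{-268}\right)\right) - 277338 = \left(-86969 - \frac{46041}{1340}\right) - 277338 = - \frac{116584501}{1340} - 277338 = - \frac{488217421}{1340}$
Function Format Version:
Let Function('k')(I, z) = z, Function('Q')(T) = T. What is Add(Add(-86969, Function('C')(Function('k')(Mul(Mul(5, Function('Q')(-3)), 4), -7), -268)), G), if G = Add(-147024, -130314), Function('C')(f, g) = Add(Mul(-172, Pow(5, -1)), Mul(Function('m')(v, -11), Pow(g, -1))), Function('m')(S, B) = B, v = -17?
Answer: Rational(-488217421, 1340) ≈ -3.6434e+5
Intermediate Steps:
Function('C')(f, g) = Add(Rational(-172, 5), Mul(-11, Pow(g, -1))) (Function('C')(f, g) = Add(Mul(-172, Pow(5, -1)), Mul(-11, Pow(g, -1))) = Add(Mul(-172, Rational(1, 5)), Mul(-11, Pow(g, -1))) = Add(Rational(-172, 5), Mul(-11, Pow(g, -1))))
G = -277338
Add(Add(-86969, Function('C')(Function('k')(Mul(Mul(5, Function('Q')(-3)), 4), -7), -268)), G) = Add(Add(-86969, Add(Rational(-172, 5), Mul(-11, Pow(-268, -1)))), -277338) = Add(Add(-86969, Add(Rational(-172, 5), Mul(-11, Rational(-1, 268)))), -277338) = Add(Add(-86969, Add(Rational(-172, 5), Rational(11, 268))), -277338) = Add(Add(-86969, Rational(-46041, 1340)), -277338) = Add(Rational(-116584501, 1340), -277338) = Rational(-488217421, 1340)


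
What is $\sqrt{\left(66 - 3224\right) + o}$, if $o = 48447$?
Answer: $\sqrt{45289} \approx 212.81$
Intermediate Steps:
$\sqrt{\left(66 - 3224\right) + o} = \sqrt{\left(66 - 3224\right) + 48447} = \sqrt{-3158 + 48447} = \sqrt{45289}$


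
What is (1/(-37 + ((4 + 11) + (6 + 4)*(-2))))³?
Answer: -1/74088 ≈ -1.3497e-5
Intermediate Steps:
(1/(-37 + ((4 + 11) + (6 + 4)*(-2))))³ = (1/(-37 + (15 + 10*(-2))))³ = (1/(-37 + (15 - 20)))³ = (1/(-37 - 5))³ = (1/(-42))³ = (-1/42)³ = -1/74088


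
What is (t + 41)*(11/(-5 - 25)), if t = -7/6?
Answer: -2629/180 ≈ -14.606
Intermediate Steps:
t = -7/6 (t = -7*⅙ = -7/6 ≈ -1.1667)
(t + 41)*(11/(-5 - 25)) = (-7/6 + 41)*(11/(-5 - 25)) = 239*(11/(-30))/6 = 239*(11*(-1/30))/6 = (239/6)*(-11/30) = -2629/180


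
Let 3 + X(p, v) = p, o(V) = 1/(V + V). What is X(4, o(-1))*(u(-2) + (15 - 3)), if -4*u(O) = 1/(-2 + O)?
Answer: 193/16 ≈ 12.063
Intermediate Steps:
o(V) = 1/(2*V)
X(p, v) = -3 + p
u(O) = -1/(4*(-2 + O))
X(4, o(-1))*(u(-2) + (15 - 3)) = (-3 + 4)*(-1/(-8 + 4*(-2)) + (15 - 3)) = 1*(-1/(-8 - 8) + 12) = 1*(-1/(-16) + 12) = 1*(-1*(-1/16) + 12) = 1*(1/16 + 12) = 1*(193/16) = 193/16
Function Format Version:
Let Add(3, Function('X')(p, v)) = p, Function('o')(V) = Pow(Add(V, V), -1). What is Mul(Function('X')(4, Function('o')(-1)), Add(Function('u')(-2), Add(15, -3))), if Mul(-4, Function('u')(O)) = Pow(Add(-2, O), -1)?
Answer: Rational(193, 16) ≈ 12.063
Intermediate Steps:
Function('o')(V) = Mul(Rational(1, 2), Pow(V, -1)) (Function('o')(V) = Pow(Mul(2, V), -1) = Mul(Rational(1, 2), Pow(V, -1)))
Function('X')(p, v) = Add(-3, p)
Function('u')(O) = Mul(Rational(-1, 4), Pow(Add(-2, O), -1))
Mul(Function('X')(4, Function('o')(-1)), Add(Function('u')(-2), Add(15, -3))) = Mul(Add(-3, 4), Add(Mul(-1, Pow(Add(-8, Mul(4, -2)), -1)), Add(15, -3))) = Mul(1, Add(Mul(-1, Pow(Add(-8, -8), -1)), 12)) = Mul(1, Add(Mul(-1, Pow(-16, -1)), 12)) = Mul(1, Add(Mul(-1, Rational(-1, 16)), 12)) = Mul(1, Add(Rational(1, 16), 12)) = Mul(1, Rational(193, 16)) = Rational(193, 16)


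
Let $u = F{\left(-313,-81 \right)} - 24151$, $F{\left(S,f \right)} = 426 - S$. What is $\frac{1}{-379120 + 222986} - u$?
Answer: $\frac{3655409207}{156134} \approx 23412.0$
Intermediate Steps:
$u = -23412$ ($u = \left(426 - -313\right) - 24151 = \left(426 + 313\right) - 24151 = 739 - 24151 = -23412$)
$\frac{1}{-379120 + 222986} - u = \frac{1}{-379120 + 222986} - -23412 = \frac{1}{-156134} + 23412 = - \frac{1}{156134} + 23412 = \frac{3655409207}{156134}$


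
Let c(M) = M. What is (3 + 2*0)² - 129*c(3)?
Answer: -378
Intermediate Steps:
(3 + 2*0)² - 129*c(3) = (3 + 2*0)² - 129*3 = (3 + 0)² - 387 = 3² - 387 = 9 - 387 = -378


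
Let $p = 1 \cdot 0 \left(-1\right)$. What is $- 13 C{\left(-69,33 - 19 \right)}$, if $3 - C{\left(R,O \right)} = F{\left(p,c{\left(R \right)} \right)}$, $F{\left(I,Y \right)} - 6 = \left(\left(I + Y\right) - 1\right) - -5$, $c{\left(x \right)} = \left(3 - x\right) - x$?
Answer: $1924$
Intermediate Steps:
$p = 0$ ($p = 0 \left(-1\right) = 0$)
$c{\left(x \right)} = 3 - 2 x$
$F{\left(I,Y \right)} = 10 + I + Y$ ($F{\left(I,Y \right)} = 6 - \left(-4 - I - Y\right) = 6 + \left(\left(-1 + I + Y\right) + 5\right) = 6 + \left(4 + I + Y\right) = 10 + I + Y$)
$C{\left(R,O \right)} = -10 + 2 R$ ($C{\left(R,O \right)} = 3 - \left(10 + 0 - \left(-3 + 2 R\right)\right) = 3 - \left(13 - 2 R\right) = 3 + \left(-13 + 2 R\right) = -10 + 2 R$)
$- 13 C{\left(-69,33 - 19 \right)} = - 13 \left(-10 + 2 \left(-69\right)\right) = - 13 \left(-10 - 138\right) = \left(-13\right) \left(-148\right) = 1924$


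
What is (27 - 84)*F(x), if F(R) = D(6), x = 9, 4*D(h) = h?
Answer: -171/2 ≈ -85.500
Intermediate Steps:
D(h) = h/4
F(R) = 3/2 (F(R) = (1/4)*6 = 3/2)
(27 - 84)*F(x) = (27 - 84)*(3/2) = -57*3/2 = -171/2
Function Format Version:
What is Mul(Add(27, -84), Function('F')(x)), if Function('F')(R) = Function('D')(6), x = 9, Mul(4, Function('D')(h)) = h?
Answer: Rational(-171, 2) ≈ -85.500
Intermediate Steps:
Function('D')(h) = Mul(Rational(1, 4), h)
Function('F')(R) = Rational(3, 2) (Function('F')(R) = Mul(Rational(1, 4), 6) = Rational(3, 2))
Mul(Add(27, -84), Function('F')(x)) = Mul(Add(27, -84), Rational(3, 2)) = Mul(-57, Rational(3, 2)) = Rational(-171, 2)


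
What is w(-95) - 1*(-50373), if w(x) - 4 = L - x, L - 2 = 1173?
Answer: 51647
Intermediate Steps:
L = 1175 (L = 2 + 1173 = 1175)
w(x) = 1179 - x (w(x) = 4 + (1175 - x) = 1179 - x)
w(-95) - 1*(-50373) = (1179 - 1*(-95)) - 1*(-50373) = (1179 + 95) + 50373 = 1274 + 50373 = 51647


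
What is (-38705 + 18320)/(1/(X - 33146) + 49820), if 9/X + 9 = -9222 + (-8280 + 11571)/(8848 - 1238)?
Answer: -1757887798447320/4296196716488143 ≈ -0.40917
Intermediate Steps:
X = -22830/23414873 (X = 9/(-9 + (-9222 + (-8280 + 11571)/(8848 - 1238))) = 9/(-9 + (-9222 + 3291/7610)) = 9/(-9 - 70176129/7610) = 9/(-70244619/7610) = 9*(-7610/70244619) = -22830/23414873 ≈ -0.00097502)
(-38705 + 18320)/(1/(X - 33146) + 49820) = (-38705 + 18320)/(1/(-22830/23414873 - 33146) + 49820) = -20385/(1/(-776109403288/23414873) + 49820) = -20385/(-23414873/776109403288 + 49820) = -20385/38665770448393287/776109403288 = -20385*776109403288/38665770448393287 = -1757887798447320/4296196716488143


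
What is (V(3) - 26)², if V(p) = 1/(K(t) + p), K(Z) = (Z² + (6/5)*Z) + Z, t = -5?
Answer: 194481/289 ≈ 672.94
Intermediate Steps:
K(Z) = Z² + 11*Z/5 (K(Z) = (Z² + (6*(⅕))*Z) + Z = (Z² + 6*Z/5) + Z = Z² + 11*Z/5)
V(p) = 1/(14 + p) (V(p) = 1/((⅕)*(-5)*(11 + 5*(-5)) + p) = 1/((⅕)*(-5)*(11 - 25) + p) = 1/((⅕)*(-5)*(-14) + p) = 1/(14 + p))
(V(3) - 26)² = (1/(14 + 3) - 26)² = (1/17 - 26)² = (-441/17)² = 194481/289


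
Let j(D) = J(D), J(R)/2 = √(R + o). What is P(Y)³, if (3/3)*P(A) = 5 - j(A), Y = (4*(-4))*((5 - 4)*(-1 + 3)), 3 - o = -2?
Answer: -1495 + 198*I*√3 ≈ -1495.0 + 342.95*I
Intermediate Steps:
o = 5 (o = 3 - 1*(-2) = 3 + 2 = 5)
J(R) = 2*√(5 + R) (J(R) = 2*√(R + 5) = 2*√(5 + R))
Y = -32 (Y = -16*2 = -32)
j(D) = 2*√(5 + D)
P(A) = 5 - 2*√(5 + A)
P(Y)³ = (5 - 2*√(5 - 32))³ = (5 - 6*I*√3)³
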